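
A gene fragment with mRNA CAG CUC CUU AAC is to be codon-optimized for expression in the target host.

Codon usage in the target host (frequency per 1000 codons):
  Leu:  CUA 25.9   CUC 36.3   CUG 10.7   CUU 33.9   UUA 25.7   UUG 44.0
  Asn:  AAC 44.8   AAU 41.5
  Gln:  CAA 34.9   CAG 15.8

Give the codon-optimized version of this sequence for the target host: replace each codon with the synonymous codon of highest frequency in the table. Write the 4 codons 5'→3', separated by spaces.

CAA UUG UUG AAC

Codon 1 (Gln): best is CAA at 34.9.
Codon 2 (Leu): best is UUG at 44.0.
Codon 3 (Leu): best is UUG at 44.0.
Codon 4 (Asn): best is AAC at 44.8.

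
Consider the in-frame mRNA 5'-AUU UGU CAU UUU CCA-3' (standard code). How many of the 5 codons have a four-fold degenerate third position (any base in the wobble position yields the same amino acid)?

1

Codon 1 AUU (Ile): third position 3-fold.
Codon 2 UGU (Cys): third position 2-fold.
Codon 3 CAU (His): third position 2-fold.
Codon 4 UUU (Phe): third position 2-fold.
Codon 5 CCA (Pro): third position 4-fold.
Four-fold degenerate third positions: 1.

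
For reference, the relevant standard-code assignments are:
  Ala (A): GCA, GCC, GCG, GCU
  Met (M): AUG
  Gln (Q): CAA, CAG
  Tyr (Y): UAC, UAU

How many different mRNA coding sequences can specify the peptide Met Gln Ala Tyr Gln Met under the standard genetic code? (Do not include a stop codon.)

32

Met: 1 codon.
Gln: 2 codons.
Ala: 4 codons.
Tyr: 2 codons.
Gln: 2 codons.
Met: 1 codon.
1 × 2 × 4 × 2 × 2 × 1 = 32.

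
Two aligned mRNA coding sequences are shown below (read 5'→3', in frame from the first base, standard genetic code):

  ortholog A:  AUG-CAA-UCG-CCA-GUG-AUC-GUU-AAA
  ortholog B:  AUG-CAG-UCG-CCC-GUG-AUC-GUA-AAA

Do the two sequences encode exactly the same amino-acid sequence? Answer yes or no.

Codon 1: AUG Met / AUG Met — identical.
Codon 2: CAA Gln / CAG Gln — synonymous.
Codon 3: UCG Ser / UCG Ser — identical.
Codon 4: CCA Pro / CCC Pro — synonymous.
Codon 5: GUG Val / GUG Val — identical.
Codon 6: AUC Ile / AUC Ile — identical.
Codon 7: GUU Val / GUA Val — synonymous.
Codon 8: AAA Lys / AAA Lys — identical.
Nonsynonymous differences: 0 → same protein.

yes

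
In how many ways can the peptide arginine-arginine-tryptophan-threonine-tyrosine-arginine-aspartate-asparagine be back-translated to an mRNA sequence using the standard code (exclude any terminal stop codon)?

6912

Arg: 6 codons.
Arg: 6 codons.
Trp: 1 codon.
Thr: 4 codons.
Tyr: 2 codons.
Arg: 6 codons.
Asp: 2 codons.
Asn: 2 codons.
6 × 6 × 1 × 4 × 2 × 6 × 2 × 2 = 6912.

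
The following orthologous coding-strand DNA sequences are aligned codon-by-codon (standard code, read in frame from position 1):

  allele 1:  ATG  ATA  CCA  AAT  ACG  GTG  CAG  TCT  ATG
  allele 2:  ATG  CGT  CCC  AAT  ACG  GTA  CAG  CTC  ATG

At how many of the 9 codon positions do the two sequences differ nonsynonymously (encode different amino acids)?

Codon 1: ATG Met / ATG Met — identical.
Codon 2: ATA Ile / CGT Arg — nonsynonymous.
Codon 3: CCA Pro / CCC Pro — synonymous.
Codon 4: AAT Asn / AAT Asn — identical.
Codon 5: ACG Thr / ACG Thr — identical.
Codon 6: GTG Val / GTA Val — synonymous.
Codon 7: CAG Gln / CAG Gln — identical.
Codon 8: TCT Ser / CTC Leu — nonsynonymous.
Codon 9: ATG Met / ATG Met — identical.
Nonsynonymous differences: 2.

2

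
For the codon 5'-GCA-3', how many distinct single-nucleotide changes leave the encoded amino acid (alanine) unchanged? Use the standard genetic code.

3

Position 1: none → 0 synonymous.
Position 2: none → 0 synonymous.
Position 3: GCU, GCC, GCG → 3 synonymous.
Total: 0 + 0 + 3 = 3.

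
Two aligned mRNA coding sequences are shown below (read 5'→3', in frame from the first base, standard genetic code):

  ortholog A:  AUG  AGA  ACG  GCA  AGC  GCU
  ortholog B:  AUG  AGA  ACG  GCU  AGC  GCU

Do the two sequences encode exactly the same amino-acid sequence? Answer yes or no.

Codon 1: AUG Met / AUG Met — identical.
Codon 2: AGA Arg / AGA Arg — identical.
Codon 3: ACG Thr / ACG Thr — identical.
Codon 4: GCA Ala / GCU Ala — synonymous.
Codon 5: AGC Ser / AGC Ser — identical.
Codon 6: GCU Ala / GCU Ala — identical.
Nonsynonymous differences: 0 → same protein.

yes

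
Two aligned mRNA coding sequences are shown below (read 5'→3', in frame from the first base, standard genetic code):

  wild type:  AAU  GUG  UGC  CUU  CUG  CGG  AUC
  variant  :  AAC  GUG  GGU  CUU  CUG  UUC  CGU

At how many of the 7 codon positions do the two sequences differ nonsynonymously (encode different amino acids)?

3

Codon 1: AAU Asn / AAC Asn — synonymous.
Codon 2: GUG Val / GUG Val — identical.
Codon 3: UGC Cys / GGU Gly — nonsynonymous.
Codon 4: CUU Leu / CUU Leu — identical.
Codon 5: CUG Leu / CUG Leu — identical.
Codon 6: CGG Arg / UUC Phe — nonsynonymous.
Codon 7: AUC Ile / CGU Arg — nonsynonymous.
Nonsynonymous differences: 3.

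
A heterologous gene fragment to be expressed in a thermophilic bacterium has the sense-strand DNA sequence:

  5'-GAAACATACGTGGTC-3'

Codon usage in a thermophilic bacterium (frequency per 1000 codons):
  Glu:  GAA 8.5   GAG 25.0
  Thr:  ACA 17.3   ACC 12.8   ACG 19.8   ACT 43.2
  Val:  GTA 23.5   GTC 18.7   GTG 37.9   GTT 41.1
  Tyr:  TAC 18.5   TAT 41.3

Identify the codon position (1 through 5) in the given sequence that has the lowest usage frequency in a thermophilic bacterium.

1

Codon 1 GAA (Glu): 8.5 per 1000.
Codon 2 ACA (Thr): 17.3 per 1000.
Codon 3 TAC (Tyr): 18.5 per 1000.
Codon 4 GTG (Val): 37.9 per 1000.
Codon 5 GTC (Val): 18.7 per 1000.
Lowest frequency is 8.5 at codon 1.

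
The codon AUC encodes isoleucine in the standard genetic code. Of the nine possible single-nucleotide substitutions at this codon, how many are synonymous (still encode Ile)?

Position 1: none → 0 synonymous.
Position 2: none → 0 synonymous.
Position 3: AUU, AUA → 2 synonymous.
Total: 0 + 0 + 2 = 2.

2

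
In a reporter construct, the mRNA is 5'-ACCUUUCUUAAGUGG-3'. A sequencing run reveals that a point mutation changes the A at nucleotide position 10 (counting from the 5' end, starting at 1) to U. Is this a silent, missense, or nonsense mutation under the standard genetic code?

nonsense

Position 10 falls in codon 4: AAG → Lys.
After the substitution the codon is UAG → Stop.
The new codon is a stop codon, so this is a nonsense mutation.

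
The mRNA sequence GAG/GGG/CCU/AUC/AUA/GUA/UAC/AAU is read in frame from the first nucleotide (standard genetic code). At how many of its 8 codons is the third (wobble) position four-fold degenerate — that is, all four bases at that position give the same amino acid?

Codon 1 GAG (Glu): third position 2-fold.
Codon 2 GGG (Gly): third position 4-fold.
Codon 3 CCU (Pro): third position 4-fold.
Codon 4 AUC (Ile): third position 3-fold.
Codon 5 AUA (Ile): third position 3-fold.
Codon 6 GUA (Val): third position 4-fold.
Codon 7 UAC (Tyr): third position 2-fold.
Codon 8 AAU (Asn): third position 2-fold.
Four-fold degenerate third positions: 3.

3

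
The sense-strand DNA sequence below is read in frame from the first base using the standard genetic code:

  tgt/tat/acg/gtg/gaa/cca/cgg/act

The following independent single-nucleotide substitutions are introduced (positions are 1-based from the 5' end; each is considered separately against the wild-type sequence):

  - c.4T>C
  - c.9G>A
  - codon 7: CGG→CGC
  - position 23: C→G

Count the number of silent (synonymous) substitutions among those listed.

Codon 2: TAT (Tyr) → CAT (His) — missense.
Codon 3: ACG (Thr) → ACA (Thr) — synonymous.
Codon 7: CGG (Arg) → CGC (Arg) — synonymous.
Codon 8: ACT (Thr) → AGT (Ser) — missense.
Synonymous: 2 of 4.

2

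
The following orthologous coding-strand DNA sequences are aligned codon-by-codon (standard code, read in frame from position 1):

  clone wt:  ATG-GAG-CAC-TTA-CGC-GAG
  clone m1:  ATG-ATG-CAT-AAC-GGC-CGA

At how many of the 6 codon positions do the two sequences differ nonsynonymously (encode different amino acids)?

4

Codon 1: ATG Met / ATG Met — identical.
Codon 2: GAG Glu / ATG Met — nonsynonymous.
Codon 3: CAC His / CAT His — synonymous.
Codon 4: TTA Leu / AAC Asn — nonsynonymous.
Codon 5: CGC Arg / GGC Gly — nonsynonymous.
Codon 6: GAG Glu / CGA Arg — nonsynonymous.
Nonsynonymous differences: 4.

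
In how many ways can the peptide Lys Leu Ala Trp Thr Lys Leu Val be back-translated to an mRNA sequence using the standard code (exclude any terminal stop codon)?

9216

Lys: 2 codons.
Leu: 6 codons.
Ala: 4 codons.
Trp: 1 codon.
Thr: 4 codons.
Lys: 2 codons.
Leu: 6 codons.
Val: 4 codons.
2 × 6 × 4 × 1 × 4 × 2 × 6 × 4 = 9216.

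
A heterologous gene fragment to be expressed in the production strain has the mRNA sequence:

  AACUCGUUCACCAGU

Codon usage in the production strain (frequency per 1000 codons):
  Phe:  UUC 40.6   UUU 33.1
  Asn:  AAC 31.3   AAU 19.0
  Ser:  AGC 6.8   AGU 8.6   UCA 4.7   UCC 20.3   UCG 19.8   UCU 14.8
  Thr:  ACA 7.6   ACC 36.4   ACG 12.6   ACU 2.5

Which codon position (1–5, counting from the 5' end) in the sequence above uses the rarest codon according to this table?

5

Codon 1 AAC (Asn): 31.3 per 1000.
Codon 2 UCG (Ser): 19.8 per 1000.
Codon 3 UUC (Phe): 40.6 per 1000.
Codon 4 ACC (Thr): 36.4 per 1000.
Codon 5 AGU (Ser): 8.6 per 1000.
Lowest frequency is 8.6 at codon 5.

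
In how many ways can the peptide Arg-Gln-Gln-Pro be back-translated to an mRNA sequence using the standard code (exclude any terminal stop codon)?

Arg: 6 codons.
Gln: 2 codons.
Gln: 2 codons.
Pro: 4 codons.
6 × 2 × 2 × 4 = 96.

96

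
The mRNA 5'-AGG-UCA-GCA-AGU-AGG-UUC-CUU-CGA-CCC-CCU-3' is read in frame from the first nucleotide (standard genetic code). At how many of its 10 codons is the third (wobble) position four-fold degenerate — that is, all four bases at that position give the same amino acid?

6

Codon 1 AGG (Arg): third position 2-fold.
Codon 2 UCA (Ser): third position 4-fold.
Codon 3 GCA (Ala): third position 4-fold.
Codon 4 AGU (Ser): third position 2-fold.
Codon 5 AGG (Arg): third position 2-fold.
Codon 6 UUC (Phe): third position 2-fold.
Codon 7 CUU (Leu): third position 4-fold.
Codon 8 CGA (Arg): third position 4-fold.
Codon 9 CCC (Pro): third position 4-fold.
Codon 10 CCU (Pro): third position 4-fold.
Four-fold degenerate third positions: 6.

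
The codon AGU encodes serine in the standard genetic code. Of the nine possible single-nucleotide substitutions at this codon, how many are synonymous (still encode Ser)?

1

Position 1: none → 0 synonymous.
Position 2: none → 0 synonymous.
Position 3: AGC → 1 synonymous.
Total: 0 + 0 + 1 = 1.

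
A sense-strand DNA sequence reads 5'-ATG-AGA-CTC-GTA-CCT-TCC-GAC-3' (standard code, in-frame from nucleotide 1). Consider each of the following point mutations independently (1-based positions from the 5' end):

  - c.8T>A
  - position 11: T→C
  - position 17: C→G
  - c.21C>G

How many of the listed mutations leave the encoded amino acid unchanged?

Codon 3: CTC (Leu) → CAC (His) — missense.
Codon 4: GTA (Val) → GCA (Ala) — missense.
Codon 6: TCC (Ser) → TGC (Cys) — missense.
Codon 7: GAC (Asp) → GAG (Glu) — missense.
Synonymous: 0 of 4.

0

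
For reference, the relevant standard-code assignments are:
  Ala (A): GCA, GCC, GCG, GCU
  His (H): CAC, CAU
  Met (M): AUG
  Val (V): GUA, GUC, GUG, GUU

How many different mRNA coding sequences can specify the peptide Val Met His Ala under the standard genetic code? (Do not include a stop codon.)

32

Val: 4 codons.
Met: 1 codon.
His: 2 codons.
Ala: 4 codons.
4 × 1 × 2 × 4 = 32.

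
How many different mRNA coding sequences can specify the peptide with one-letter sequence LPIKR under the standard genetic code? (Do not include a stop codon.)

Leu: 6 codons.
Pro: 4 codons.
Ile: 3 codons.
Lys: 2 codons.
Arg: 6 codons.
6 × 4 × 3 × 2 × 6 = 864.

864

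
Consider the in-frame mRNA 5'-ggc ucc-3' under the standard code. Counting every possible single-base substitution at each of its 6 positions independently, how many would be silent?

6

Codon 1 (GGC, Gly): 3 synonymous substitutions.
Codon 2 (UCC, Ser): 3 synonymous substitutions.
Total: 3 + 3 = 6.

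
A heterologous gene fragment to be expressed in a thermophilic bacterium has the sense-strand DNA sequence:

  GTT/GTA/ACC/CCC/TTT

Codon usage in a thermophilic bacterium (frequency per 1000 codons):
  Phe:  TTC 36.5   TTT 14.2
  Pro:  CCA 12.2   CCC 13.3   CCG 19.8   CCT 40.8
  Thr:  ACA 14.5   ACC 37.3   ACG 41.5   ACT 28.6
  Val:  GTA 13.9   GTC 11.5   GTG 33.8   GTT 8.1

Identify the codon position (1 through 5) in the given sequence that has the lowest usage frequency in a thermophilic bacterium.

1

Codon 1 GTT (Val): 8.1 per 1000.
Codon 2 GTA (Val): 13.9 per 1000.
Codon 3 ACC (Thr): 37.3 per 1000.
Codon 4 CCC (Pro): 13.3 per 1000.
Codon 5 TTT (Phe): 14.2 per 1000.
Lowest frequency is 8.1 at codon 1.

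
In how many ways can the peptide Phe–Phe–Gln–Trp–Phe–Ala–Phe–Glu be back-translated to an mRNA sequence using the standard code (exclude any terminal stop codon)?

Phe: 2 codons.
Phe: 2 codons.
Gln: 2 codons.
Trp: 1 codon.
Phe: 2 codons.
Ala: 4 codons.
Phe: 2 codons.
Glu: 2 codons.
2 × 2 × 2 × 1 × 2 × 4 × 2 × 2 = 256.

256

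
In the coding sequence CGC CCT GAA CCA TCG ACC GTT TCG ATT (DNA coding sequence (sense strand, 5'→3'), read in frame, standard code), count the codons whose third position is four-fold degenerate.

7

Codon 1 CGC (Arg): third position 4-fold.
Codon 2 CCT (Pro): third position 4-fold.
Codon 3 GAA (Glu): third position 2-fold.
Codon 4 CCA (Pro): third position 4-fold.
Codon 5 TCG (Ser): third position 4-fold.
Codon 6 ACC (Thr): third position 4-fold.
Codon 7 GTT (Val): third position 4-fold.
Codon 8 TCG (Ser): third position 4-fold.
Codon 9 ATT (Ile): third position 3-fold.
Four-fold degenerate third positions: 7.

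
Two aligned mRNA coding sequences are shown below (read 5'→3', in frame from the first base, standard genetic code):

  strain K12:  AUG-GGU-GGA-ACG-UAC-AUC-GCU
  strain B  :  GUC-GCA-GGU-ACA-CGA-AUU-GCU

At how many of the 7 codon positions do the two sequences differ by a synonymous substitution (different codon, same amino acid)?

3

Codon 1: AUG Met / GUC Val — nonsynonymous.
Codon 2: GGU Gly / GCA Ala — nonsynonymous.
Codon 3: GGA Gly / GGU Gly — synonymous.
Codon 4: ACG Thr / ACA Thr — synonymous.
Codon 5: UAC Tyr / CGA Arg — nonsynonymous.
Codon 6: AUC Ile / AUU Ile — synonymous.
Codon 7: GCU Ala / GCU Ala — identical.
Synonymous differences: 3.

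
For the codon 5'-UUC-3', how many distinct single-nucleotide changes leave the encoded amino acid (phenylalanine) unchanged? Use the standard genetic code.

Position 1: none → 0 synonymous.
Position 2: none → 0 synonymous.
Position 3: UUU → 1 synonymous.
Total: 0 + 0 + 1 = 1.

1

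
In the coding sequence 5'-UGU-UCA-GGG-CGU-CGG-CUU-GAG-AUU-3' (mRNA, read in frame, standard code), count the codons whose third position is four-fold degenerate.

Codon 1 UGU (Cys): third position 2-fold.
Codon 2 UCA (Ser): third position 4-fold.
Codon 3 GGG (Gly): third position 4-fold.
Codon 4 CGU (Arg): third position 4-fold.
Codon 5 CGG (Arg): third position 4-fold.
Codon 6 CUU (Leu): third position 4-fold.
Codon 7 GAG (Glu): third position 2-fold.
Codon 8 AUU (Ile): third position 3-fold.
Four-fold degenerate third positions: 5.

5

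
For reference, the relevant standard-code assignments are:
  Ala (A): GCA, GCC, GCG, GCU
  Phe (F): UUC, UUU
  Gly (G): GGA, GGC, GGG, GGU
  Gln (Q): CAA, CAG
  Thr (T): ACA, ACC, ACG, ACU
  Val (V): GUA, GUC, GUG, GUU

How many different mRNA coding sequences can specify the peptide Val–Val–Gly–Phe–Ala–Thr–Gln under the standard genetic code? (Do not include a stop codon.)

4096

Val: 4 codons.
Val: 4 codons.
Gly: 4 codons.
Phe: 2 codons.
Ala: 4 codons.
Thr: 4 codons.
Gln: 2 codons.
4 × 4 × 4 × 2 × 4 × 4 × 2 = 4096.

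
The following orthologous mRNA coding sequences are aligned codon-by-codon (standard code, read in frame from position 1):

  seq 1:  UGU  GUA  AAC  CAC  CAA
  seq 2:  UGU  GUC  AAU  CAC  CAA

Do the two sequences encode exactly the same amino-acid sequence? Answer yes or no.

yes

Codon 1: UGU Cys / UGU Cys — identical.
Codon 2: GUA Val / GUC Val — synonymous.
Codon 3: AAC Asn / AAU Asn — synonymous.
Codon 4: CAC His / CAC His — identical.
Codon 5: CAA Gln / CAA Gln — identical.
Nonsynonymous differences: 0 → same protein.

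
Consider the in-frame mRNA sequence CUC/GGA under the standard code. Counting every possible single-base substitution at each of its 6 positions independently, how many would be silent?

Codon 1 (CUC, Leu): 3 synonymous substitutions.
Codon 2 (GGA, Gly): 3 synonymous substitutions.
Total: 3 + 3 = 6.

6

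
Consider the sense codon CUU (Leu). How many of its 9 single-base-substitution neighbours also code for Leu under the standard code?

3

Position 1: none → 0 synonymous.
Position 2: none → 0 synonymous.
Position 3: CUC, CUA, CUG → 3 synonymous.
Total: 0 + 0 + 3 = 3.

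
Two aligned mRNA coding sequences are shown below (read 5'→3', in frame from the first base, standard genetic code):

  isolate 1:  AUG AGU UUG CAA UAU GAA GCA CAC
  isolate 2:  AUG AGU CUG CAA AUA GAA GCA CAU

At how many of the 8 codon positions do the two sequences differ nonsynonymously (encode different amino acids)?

1

Codon 1: AUG Met / AUG Met — identical.
Codon 2: AGU Ser / AGU Ser — identical.
Codon 3: UUG Leu / CUG Leu — synonymous.
Codon 4: CAA Gln / CAA Gln — identical.
Codon 5: UAU Tyr / AUA Ile — nonsynonymous.
Codon 6: GAA Glu / GAA Glu — identical.
Codon 7: GCA Ala / GCA Ala — identical.
Codon 8: CAC His / CAU His — synonymous.
Nonsynonymous differences: 1.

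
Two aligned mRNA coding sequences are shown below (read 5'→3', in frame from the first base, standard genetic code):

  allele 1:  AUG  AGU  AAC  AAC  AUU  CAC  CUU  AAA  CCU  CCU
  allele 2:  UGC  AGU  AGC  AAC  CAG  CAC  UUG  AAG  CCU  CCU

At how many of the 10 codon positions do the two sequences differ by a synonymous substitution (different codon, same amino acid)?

2

Codon 1: AUG Met / UGC Cys — nonsynonymous.
Codon 2: AGU Ser / AGU Ser — identical.
Codon 3: AAC Asn / AGC Ser — nonsynonymous.
Codon 4: AAC Asn / AAC Asn — identical.
Codon 5: AUU Ile / CAG Gln — nonsynonymous.
Codon 6: CAC His / CAC His — identical.
Codon 7: CUU Leu / UUG Leu — synonymous.
Codon 8: AAA Lys / AAG Lys — synonymous.
Codon 9: CCU Pro / CCU Pro — identical.
Codon 10: CCU Pro / CCU Pro — identical.
Synonymous differences: 2.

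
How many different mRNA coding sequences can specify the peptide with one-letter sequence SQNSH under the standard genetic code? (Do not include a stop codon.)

288

Ser: 6 codons.
Gln: 2 codons.
Asn: 2 codons.
Ser: 6 codons.
His: 2 codons.
6 × 2 × 2 × 6 × 2 = 288.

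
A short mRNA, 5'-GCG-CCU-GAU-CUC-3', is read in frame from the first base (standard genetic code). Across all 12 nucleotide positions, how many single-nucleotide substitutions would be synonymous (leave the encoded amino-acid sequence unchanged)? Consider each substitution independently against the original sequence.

10

Codon 1 (GCG, Ala): 3 synonymous substitutions.
Codon 2 (CCU, Pro): 3 synonymous substitutions.
Codon 3 (GAU, Asp): 1 synonymous substitution.
Codon 4 (CUC, Leu): 3 synonymous substitutions.
Total: 3 + 3 + 1 + 3 = 10.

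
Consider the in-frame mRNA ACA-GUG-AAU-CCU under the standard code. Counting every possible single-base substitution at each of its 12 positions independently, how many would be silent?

Codon 1 (ACA, Thr): 3 synonymous substitutions.
Codon 2 (GUG, Val): 3 synonymous substitutions.
Codon 3 (AAU, Asn): 1 synonymous substitution.
Codon 4 (CCU, Pro): 3 synonymous substitutions.
Total: 3 + 3 + 1 + 3 = 10.

10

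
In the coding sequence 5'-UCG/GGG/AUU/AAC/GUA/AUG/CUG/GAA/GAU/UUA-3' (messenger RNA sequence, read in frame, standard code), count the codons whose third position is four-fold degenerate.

4

Codon 1 UCG (Ser): third position 4-fold.
Codon 2 GGG (Gly): third position 4-fold.
Codon 3 AUU (Ile): third position 3-fold.
Codon 4 AAC (Asn): third position 2-fold.
Codon 5 GUA (Val): third position 4-fold.
Codon 6 AUG (Met): third position 1-fold.
Codon 7 CUG (Leu): third position 4-fold.
Codon 8 GAA (Glu): third position 2-fold.
Codon 9 GAU (Asp): third position 2-fold.
Codon 10 UUA (Leu): third position 2-fold.
Four-fold degenerate third positions: 4.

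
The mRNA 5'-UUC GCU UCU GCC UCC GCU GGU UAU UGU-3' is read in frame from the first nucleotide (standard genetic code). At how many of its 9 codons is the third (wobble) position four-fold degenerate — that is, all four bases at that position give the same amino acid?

6

Codon 1 UUC (Phe): third position 2-fold.
Codon 2 GCU (Ala): third position 4-fold.
Codon 3 UCU (Ser): third position 4-fold.
Codon 4 GCC (Ala): third position 4-fold.
Codon 5 UCC (Ser): third position 4-fold.
Codon 6 GCU (Ala): third position 4-fold.
Codon 7 GGU (Gly): third position 4-fold.
Codon 8 UAU (Tyr): third position 2-fold.
Codon 9 UGU (Cys): third position 2-fold.
Four-fold degenerate third positions: 6.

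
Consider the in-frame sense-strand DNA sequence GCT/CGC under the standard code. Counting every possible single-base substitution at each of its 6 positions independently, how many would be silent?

Codon 1 (GCT, Ala): 3 synonymous substitutions.
Codon 2 (CGC, Arg): 3 synonymous substitutions.
Total: 3 + 3 = 6.

6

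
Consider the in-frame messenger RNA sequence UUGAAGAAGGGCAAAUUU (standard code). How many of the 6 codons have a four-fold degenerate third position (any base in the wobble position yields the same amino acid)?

1

Codon 1 UUG (Leu): third position 2-fold.
Codon 2 AAG (Lys): third position 2-fold.
Codon 3 AAG (Lys): third position 2-fold.
Codon 4 GGC (Gly): third position 4-fold.
Codon 5 AAA (Lys): third position 2-fold.
Codon 6 UUU (Phe): third position 2-fold.
Four-fold degenerate third positions: 1.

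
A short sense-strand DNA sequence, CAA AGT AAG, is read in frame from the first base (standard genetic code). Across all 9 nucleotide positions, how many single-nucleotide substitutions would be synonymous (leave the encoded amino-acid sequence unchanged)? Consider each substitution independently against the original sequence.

3

Codon 1 (CAA, Gln): 1 synonymous substitution.
Codon 2 (AGT, Ser): 1 synonymous substitution.
Codon 3 (AAG, Lys): 1 synonymous substitution.
Total: 1 + 1 + 1 = 3.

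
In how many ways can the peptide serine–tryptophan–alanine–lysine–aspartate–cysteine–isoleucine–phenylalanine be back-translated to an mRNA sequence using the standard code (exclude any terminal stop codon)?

1152

Ser: 6 codons.
Trp: 1 codon.
Ala: 4 codons.
Lys: 2 codons.
Asp: 2 codons.
Cys: 2 codons.
Ile: 3 codons.
Phe: 2 codons.
6 × 1 × 4 × 2 × 2 × 2 × 3 × 2 = 1152.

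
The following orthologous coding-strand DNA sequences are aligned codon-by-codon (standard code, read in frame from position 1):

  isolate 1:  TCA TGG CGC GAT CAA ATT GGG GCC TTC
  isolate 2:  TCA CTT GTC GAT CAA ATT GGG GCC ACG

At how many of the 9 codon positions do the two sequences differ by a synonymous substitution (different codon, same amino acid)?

0

Codon 1: TCA Ser / TCA Ser — identical.
Codon 2: TGG Trp / CTT Leu — nonsynonymous.
Codon 3: CGC Arg / GTC Val — nonsynonymous.
Codon 4: GAT Asp / GAT Asp — identical.
Codon 5: CAA Gln / CAA Gln — identical.
Codon 6: ATT Ile / ATT Ile — identical.
Codon 7: GGG Gly / GGG Gly — identical.
Codon 8: GCC Ala / GCC Ala — identical.
Codon 9: TTC Phe / ACG Thr — nonsynonymous.
Synonymous differences: 0.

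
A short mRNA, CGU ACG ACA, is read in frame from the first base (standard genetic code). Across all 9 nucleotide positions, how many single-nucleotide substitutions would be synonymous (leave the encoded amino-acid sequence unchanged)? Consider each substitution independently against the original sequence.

9

Codon 1 (CGU, Arg): 3 synonymous substitutions.
Codon 2 (ACG, Thr): 3 synonymous substitutions.
Codon 3 (ACA, Thr): 3 synonymous substitutions.
Total: 3 + 3 + 3 = 9.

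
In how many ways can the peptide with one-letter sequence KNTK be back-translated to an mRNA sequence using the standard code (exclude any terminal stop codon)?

Lys: 2 codons.
Asn: 2 codons.
Thr: 4 codons.
Lys: 2 codons.
2 × 2 × 4 × 2 = 32.

32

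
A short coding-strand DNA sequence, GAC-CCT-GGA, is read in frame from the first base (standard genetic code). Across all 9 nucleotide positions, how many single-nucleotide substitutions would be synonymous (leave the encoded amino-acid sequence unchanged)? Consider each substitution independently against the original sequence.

Codon 1 (GAC, Asp): 1 synonymous substitution.
Codon 2 (CCT, Pro): 3 synonymous substitutions.
Codon 3 (GGA, Gly): 3 synonymous substitutions.
Total: 1 + 3 + 3 = 7.

7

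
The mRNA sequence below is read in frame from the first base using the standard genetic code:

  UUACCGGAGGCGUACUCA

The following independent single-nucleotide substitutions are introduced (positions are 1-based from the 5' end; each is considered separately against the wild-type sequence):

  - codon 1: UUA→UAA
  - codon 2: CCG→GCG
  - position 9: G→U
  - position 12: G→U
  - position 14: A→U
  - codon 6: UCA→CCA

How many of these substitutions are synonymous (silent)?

1

Codon 1: UUA (Leu) → UAA (Stop) — nonsense.
Codon 2: CCG (Pro) → GCG (Ala) — missense.
Codon 3: GAG (Glu) → GAU (Asp) — missense.
Codon 4: GCG (Ala) → GCU (Ala) — synonymous.
Codon 5: UAC (Tyr) → UUC (Phe) — missense.
Codon 6: UCA (Ser) → CCA (Pro) — missense.
Synonymous: 1 of 6.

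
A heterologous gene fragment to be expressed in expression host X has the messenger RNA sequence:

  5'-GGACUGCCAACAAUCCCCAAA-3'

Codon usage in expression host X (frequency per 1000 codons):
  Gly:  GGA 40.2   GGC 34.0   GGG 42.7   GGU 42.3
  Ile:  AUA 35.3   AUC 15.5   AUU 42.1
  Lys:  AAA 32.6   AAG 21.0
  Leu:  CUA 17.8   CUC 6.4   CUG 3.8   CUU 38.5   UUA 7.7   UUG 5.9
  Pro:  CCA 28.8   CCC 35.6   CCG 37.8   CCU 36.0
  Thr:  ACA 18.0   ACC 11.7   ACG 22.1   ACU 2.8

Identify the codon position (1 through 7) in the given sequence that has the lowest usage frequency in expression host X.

Codon 1 GGA (Gly): 40.2 per 1000.
Codon 2 CUG (Leu): 3.8 per 1000.
Codon 3 CCA (Pro): 28.8 per 1000.
Codon 4 ACA (Thr): 18.0 per 1000.
Codon 5 AUC (Ile): 15.5 per 1000.
Codon 6 CCC (Pro): 35.6 per 1000.
Codon 7 AAA (Lys): 32.6 per 1000.
Lowest frequency is 3.8 at codon 2.

2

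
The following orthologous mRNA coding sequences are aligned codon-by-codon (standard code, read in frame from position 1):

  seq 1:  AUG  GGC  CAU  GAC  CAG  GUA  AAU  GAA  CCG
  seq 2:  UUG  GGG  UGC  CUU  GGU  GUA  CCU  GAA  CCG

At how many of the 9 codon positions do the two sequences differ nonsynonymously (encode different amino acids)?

5

Codon 1: AUG Met / UUG Leu — nonsynonymous.
Codon 2: GGC Gly / GGG Gly — synonymous.
Codon 3: CAU His / UGC Cys — nonsynonymous.
Codon 4: GAC Asp / CUU Leu — nonsynonymous.
Codon 5: CAG Gln / GGU Gly — nonsynonymous.
Codon 6: GUA Val / GUA Val — identical.
Codon 7: AAU Asn / CCU Pro — nonsynonymous.
Codon 8: GAA Glu / GAA Glu — identical.
Codon 9: CCG Pro / CCG Pro — identical.
Nonsynonymous differences: 5.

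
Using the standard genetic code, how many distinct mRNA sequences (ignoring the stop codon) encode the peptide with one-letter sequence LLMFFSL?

Leu: 6 codons.
Leu: 6 codons.
Met: 1 codon.
Phe: 2 codons.
Phe: 2 codons.
Ser: 6 codons.
Leu: 6 codons.
6 × 6 × 1 × 2 × 2 × 6 × 6 = 5184.

5184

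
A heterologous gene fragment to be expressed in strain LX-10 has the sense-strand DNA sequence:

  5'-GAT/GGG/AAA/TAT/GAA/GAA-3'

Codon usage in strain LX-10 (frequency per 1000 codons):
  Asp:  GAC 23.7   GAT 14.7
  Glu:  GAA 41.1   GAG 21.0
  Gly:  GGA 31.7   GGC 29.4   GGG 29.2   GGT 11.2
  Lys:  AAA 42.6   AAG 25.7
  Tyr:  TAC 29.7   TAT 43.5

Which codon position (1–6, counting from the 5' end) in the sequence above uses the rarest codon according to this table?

1

Codon 1 GAT (Asp): 14.7 per 1000.
Codon 2 GGG (Gly): 29.2 per 1000.
Codon 3 AAA (Lys): 42.6 per 1000.
Codon 4 TAT (Tyr): 43.5 per 1000.
Codon 5 GAA (Glu): 41.1 per 1000.
Codon 6 GAA (Glu): 41.1 per 1000.
Lowest frequency is 14.7 at codon 1.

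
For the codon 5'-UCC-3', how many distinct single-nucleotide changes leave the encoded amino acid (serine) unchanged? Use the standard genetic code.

Position 1: none → 0 synonymous.
Position 2: none → 0 synonymous.
Position 3: UCU, UCA, UCG → 3 synonymous.
Total: 0 + 0 + 3 = 3.

3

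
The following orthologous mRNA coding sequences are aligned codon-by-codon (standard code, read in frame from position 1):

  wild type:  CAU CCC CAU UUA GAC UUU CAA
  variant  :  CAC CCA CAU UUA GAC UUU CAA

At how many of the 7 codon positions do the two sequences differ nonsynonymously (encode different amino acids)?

Codon 1: CAU His / CAC His — synonymous.
Codon 2: CCC Pro / CCA Pro — synonymous.
Codon 3: CAU His / CAU His — identical.
Codon 4: UUA Leu / UUA Leu — identical.
Codon 5: GAC Asp / GAC Asp — identical.
Codon 6: UUU Phe / UUU Phe — identical.
Codon 7: CAA Gln / CAA Gln — identical.
Nonsynonymous differences: 0.

0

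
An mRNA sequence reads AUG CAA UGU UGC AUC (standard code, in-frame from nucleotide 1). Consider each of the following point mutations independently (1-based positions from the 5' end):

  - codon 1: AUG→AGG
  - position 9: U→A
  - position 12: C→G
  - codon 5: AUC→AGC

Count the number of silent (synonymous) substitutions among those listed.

Codon 1: AUG (Met) → AGG (Arg) — missense.
Codon 3: UGU (Cys) → UGA (Stop) — nonsense.
Codon 4: UGC (Cys) → UGG (Trp) — missense.
Codon 5: AUC (Ile) → AGC (Ser) — missense.
Synonymous: 0 of 4.

0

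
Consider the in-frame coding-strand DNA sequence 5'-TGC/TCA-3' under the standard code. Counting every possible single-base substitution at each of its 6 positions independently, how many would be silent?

4

Codon 1 (TGC, Cys): 1 synonymous substitution.
Codon 2 (TCA, Ser): 3 synonymous substitutions.
Total: 1 + 3 = 4.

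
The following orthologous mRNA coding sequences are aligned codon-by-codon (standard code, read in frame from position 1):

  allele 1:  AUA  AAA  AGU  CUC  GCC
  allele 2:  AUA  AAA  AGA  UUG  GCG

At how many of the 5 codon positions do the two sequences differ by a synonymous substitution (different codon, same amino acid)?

Codon 1: AUA Ile / AUA Ile — identical.
Codon 2: AAA Lys / AAA Lys — identical.
Codon 3: AGU Ser / AGA Arg — nonsynonymous.
Codon 4: CUC Leu / UUG Leu — synonymous.
Codon 5: GCC Ala / GCG Ala — synonymous.
Synonymous differences: 2.

2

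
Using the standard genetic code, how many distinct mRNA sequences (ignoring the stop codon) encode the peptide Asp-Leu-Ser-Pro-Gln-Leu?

3456

Asp: 2 codons.
Leu: 6 codons.
Ser: 6 codons.
Pro: 4 codons.
Gln: 2 codons.
Leu: 6 codons.
2 × 6 × 6 × 4 × 2 × 6 = 3456.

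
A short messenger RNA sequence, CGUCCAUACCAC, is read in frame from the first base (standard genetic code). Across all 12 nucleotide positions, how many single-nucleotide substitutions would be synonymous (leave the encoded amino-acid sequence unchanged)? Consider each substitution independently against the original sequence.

Codon 1 (CGU, Arg): 3 synonymous substitutions.
Codon 2 (CCA, Pro): 3 synonymous substitutions.
Codon 3 (UAC, Tyr): 1 synonymous substitution.
Codon 4 (CAC, His): 1 synonymous substitution.
Total: 3 + 3 + 1 + 1 = 8.

8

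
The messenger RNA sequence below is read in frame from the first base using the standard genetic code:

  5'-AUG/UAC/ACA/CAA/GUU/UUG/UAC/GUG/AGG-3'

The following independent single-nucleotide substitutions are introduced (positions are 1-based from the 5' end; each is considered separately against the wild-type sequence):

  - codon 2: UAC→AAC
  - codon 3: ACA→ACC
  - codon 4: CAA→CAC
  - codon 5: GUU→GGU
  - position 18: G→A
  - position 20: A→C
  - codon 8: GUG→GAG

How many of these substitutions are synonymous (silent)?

2

Codon 2: UAC (Tyr) → AAC (Asn) — missense.
Codon 3: ACA (Thr) → ACC (Thr) — synonymous.
Codon 4: CAA (Gln) → CAC (His) — missense.
Codon 5: GUU (Val) → GGU (Gly) — missense.
Codon 6: UUG (Leu) → UUA (Leu) — synonymous.
Codon 7: UAC (Tyr) → UCC (Ser) — missense.
Codon 8: GUG (Val) → GAG (Glu) — missense.
Synonymous: 2 of 7.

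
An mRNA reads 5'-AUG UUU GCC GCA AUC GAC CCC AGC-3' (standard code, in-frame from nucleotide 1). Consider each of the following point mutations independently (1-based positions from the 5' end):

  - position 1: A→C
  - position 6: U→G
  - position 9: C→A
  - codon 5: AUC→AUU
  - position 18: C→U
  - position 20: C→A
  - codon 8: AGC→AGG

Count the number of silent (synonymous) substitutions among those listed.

Codon 1: AUG (Met) → CUG (Leu) — missense.
Codon 2: UUU (Phe) → UUG (Leu) — missense.
Codon 3: GCC (Ala) → GCA (Ala) — synonymous.
Codon 5: AUC (Ile) → AUU (Ile) — synonymous.
Codon 6: GAC (Asp) → GAU (Asp) — synonymous.
Codon 7: CCC (Pro) → CAC (His) — missense.
Codon 8: AGC (Ser) → AGG (Arg) — missense.
Synonymous: 3 of 7.

3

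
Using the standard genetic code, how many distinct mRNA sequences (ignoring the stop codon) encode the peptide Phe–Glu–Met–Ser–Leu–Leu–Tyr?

1728

Phe: 2 codons.
Glu: 2 codons.
Met: 1 codon.
Ser: 6 codons.
Leu: 6 codons.
Leu: 6 codons.
Tyr: 2 codons.
2 × 2 × 1 × 6 × 6 × 6 × 2 = 1728.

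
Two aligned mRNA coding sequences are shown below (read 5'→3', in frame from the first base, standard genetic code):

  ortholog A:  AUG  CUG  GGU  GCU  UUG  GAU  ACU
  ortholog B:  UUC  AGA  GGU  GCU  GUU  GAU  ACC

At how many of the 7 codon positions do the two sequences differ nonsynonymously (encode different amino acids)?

Codon 1: AUG Met / UUC Phe — nonsynonymous.
Codon 2: CUG Leu / AGA Arg — nonsynonymous.
Codon 3: GGU Gly / GGU Gly — identical.
Codon 4: GCU Ala / GCU Ala — identical.
Codon 5: UUG Leu / GUU Val — nonsynonymous.
Codon 6: GAU Asp / GAU Asp — identical.
Codon 7: ACU Thr / ACC Thr — synonymous.
Nonsynonymous differences: 3.

3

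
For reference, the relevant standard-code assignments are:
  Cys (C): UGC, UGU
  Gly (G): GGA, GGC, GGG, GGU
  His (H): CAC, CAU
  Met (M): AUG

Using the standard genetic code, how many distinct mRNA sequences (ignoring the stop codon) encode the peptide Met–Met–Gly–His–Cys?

16

Met: 1 codon.
Met: 1 codon.
Gly: 4 codons.
His: 2 codons.
Cys: 2 codons.
1 × 1 × 4 × 2 × 2 = 16.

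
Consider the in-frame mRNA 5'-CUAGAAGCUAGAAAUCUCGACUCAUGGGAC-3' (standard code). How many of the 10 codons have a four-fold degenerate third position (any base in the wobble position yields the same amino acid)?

4

Codon 1 CUA (Leu): third position 4-fold.
Codon 2 GAA (Glu): third position 2-fold.
Codon 3 GCU (Ala): third position 4-fold.
Codon 4 AGA (Arg): third position 2-fold.
Codon 5 AAU (Asn): third position 2-fold.
Codon 6 CUC (Leu): third position 4-fold.
Codon 7 GAC (Asp): third position 2-fold.
Codon 8 UCA (Ser): third position 4-fold.
Codon 9 UGG (Trp): third position 1-fold.
Codon 10 GAC (Asp): third position 2-fold.
Four-fold degenerate third positions: 4.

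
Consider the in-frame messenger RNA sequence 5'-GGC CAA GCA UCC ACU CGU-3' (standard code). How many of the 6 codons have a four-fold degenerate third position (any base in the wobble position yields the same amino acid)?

Codon 1 GGC (Gly): third position 4-fold.
Codon 2 CAA (Gln): third position 2-fold.
Codon 3 GCA (Ala): third position 4-fold.
Codon 4 UCC (Ser): third position 4-fold.
Codon 5 ACU (Thr): third position 4-fold.
Codon 6 CGU (Arg): third position 4-fold.
Four-fold degenerate third positions: 5.

5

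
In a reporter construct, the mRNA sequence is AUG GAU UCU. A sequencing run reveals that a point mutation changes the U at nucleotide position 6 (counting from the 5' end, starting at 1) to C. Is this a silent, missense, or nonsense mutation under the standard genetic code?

Position 6 falls in codon 2: GAU → Asp.
After the substitution the codon is GAC → Asp.
Both encode Asp, so the change is synonymous.

silent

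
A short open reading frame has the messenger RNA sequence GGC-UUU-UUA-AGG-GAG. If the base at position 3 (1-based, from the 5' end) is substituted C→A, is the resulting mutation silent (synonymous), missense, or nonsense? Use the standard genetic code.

Position 3 falls in codon 1: GGC → Gly.
After the substitution the codon is GGA → Gly.
Both encode Gly, so the change is synonymous.

silent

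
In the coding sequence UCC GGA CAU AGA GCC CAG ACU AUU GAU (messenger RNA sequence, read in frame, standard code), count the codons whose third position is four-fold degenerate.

Codon 1 UCC (Ser): third position 4-fold.
Codon 2 GGA (Gly): third position 4-fold.
Codon 3 CAU (His): third position 2-fold.
Codon 4 AGA (Arg): third position 2-fold.
Codon 5 GCC (Ala): third position 4-fold.
Codon 6 CAG (Gln): third position 2-fold.
Codon 7 ACU (Thr): third position 4-fold.
Codon 8 AUU (Ile): third position 3-fold.
Codon 9 GAU (Asp): third position 2-fold.
Four-fold degenerate third positions: 4.

4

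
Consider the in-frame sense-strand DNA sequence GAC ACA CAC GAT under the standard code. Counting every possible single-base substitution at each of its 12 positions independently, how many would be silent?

6

Codon 1 (GAC, Asp): 1 synonymous substitution.
Codon 2 (ACA, Thr): 3 synonymous substitutions.
Codon 3 (CAC, His): 1 synonymous substitution.
Codon 4 (GAT, Asp): 1 synonymous substitution.
Total: 1 + 3 + 1 + 1 = 6.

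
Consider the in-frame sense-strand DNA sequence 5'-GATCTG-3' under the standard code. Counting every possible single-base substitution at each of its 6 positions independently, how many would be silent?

Codon 1 (GAT, Asp): 1 synonymous substitution.
Codon 2 (CTG, Leu): 4 synonymous substitutions.
Total: 1 + 4 = 5.

5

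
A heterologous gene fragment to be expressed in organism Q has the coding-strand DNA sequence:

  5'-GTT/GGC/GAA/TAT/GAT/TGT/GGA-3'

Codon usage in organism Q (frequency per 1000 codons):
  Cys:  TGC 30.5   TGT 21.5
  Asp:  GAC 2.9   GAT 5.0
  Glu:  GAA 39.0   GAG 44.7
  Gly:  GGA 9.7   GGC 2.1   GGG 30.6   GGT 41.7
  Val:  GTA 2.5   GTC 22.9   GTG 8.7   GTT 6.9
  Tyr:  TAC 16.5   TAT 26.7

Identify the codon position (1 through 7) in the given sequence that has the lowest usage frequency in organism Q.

Codon 1 GTT (Val): 6.9 per 1000.
Codon 2 GGC (Gly): 2.1 per 1000.
Codon 3 GAA (Glu): 39.0 per 1000.
Codon 4 TAT (Tyr): 26.7 per 1000.
Codon 5 GAT (Asp): 5.0 per 1000.
Codon 6 TGT (Cys): 21.5 per 1000.
Codon 7 GGA (Gly): 9.7 per 1000.
Lowest frequency is 2.1 at codon 2.

2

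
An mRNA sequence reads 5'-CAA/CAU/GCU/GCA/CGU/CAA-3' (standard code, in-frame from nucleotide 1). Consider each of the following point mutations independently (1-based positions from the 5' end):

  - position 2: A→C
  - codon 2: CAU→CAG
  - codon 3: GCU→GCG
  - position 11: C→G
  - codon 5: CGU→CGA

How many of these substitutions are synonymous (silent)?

2

Codon 1: CAA (Gln) → CCA (Pro) — missense.
Codon 2: CAU (His) → CAG (Gln) — missense.
Codon 3: GCU (Ala) → GCG (Ala) — synonymous.
Codon 4: GCA (Ala) → GGA (Gly) — missense.
Codon 5: CGU (Arg) → CGA (Arg) — synonymous.
Synonymous: 2 of 5.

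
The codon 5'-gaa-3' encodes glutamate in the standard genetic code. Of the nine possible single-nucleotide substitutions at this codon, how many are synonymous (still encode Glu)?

1

Position 1: none → 0 synonymous.
Position 2: none → 0 synonymous.
Position 3: GAG → 1 synonymous.
Total: 0 + 0 + 1 = 1.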